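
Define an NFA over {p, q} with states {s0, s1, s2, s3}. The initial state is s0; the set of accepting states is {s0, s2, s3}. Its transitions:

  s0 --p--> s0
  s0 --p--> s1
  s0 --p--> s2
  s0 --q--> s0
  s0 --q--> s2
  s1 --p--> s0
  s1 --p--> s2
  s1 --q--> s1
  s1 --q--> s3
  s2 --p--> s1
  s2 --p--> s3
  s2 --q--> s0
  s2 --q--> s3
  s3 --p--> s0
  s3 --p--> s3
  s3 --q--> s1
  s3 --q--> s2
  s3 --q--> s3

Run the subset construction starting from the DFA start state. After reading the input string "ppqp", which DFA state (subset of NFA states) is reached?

{s0, s1, s2, s3}

Start: {s0}.
δ(s0,p) = {s0, s1, s2}.
Union: {s0, s1, s2}.
After p: {s0, s1, s2}.
δ(s0,p) = {s0, s1, s2}; δ(s1,p) = {s0, s2}; δ(s2,p) = {s1, s3}.
Union: {s0, s1, s2, s3}.
After p: {s0, s1, s2, s3}.
δ(s0,q) = {s0, s2}; δ(s1,q) = {s1, s3}; δ(s2,q) = {s0, s3}; δ(s3,q) = {s1, s2, s3}.
Union: {s0, s1, s2, s3}.
After q: {s0, s1, s2, s3}.
δ(s0,p) = {s0, s1, s2}; δ(s1,p) = {s0, s2}; δ(s2,p) = {s1, s3}; δ(s3,p) = {s0, s3}.
Union: {s0, s1, s2, s3}.
After p: {s0, s1, s2, s3}.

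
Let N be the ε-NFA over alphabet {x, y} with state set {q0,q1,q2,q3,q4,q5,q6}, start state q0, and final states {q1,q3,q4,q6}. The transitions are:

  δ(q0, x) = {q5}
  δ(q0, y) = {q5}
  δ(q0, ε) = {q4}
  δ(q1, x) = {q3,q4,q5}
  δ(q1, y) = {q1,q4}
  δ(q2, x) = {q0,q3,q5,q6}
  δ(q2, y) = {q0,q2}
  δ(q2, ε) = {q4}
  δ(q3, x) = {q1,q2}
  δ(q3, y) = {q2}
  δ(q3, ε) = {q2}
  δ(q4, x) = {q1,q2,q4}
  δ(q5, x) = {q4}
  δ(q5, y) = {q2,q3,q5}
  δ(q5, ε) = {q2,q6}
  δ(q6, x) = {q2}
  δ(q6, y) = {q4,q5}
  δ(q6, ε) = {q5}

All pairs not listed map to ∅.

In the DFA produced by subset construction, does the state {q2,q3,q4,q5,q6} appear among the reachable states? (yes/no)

Start state of the DFA: {q0,q4} (ε-closure of the NFA start).
{q0,q4} --x--> {q1,q2,q4,q5,q6}  [new]
{q0,q4} --y--> {q2,q4,q5,q6}  [new]
{q1,q2,q4,q5,q6} --x--> {q0,q1,q2,q3,q4,q5,q6}  [new]
{q1,q2,q4,q5,q6} --y--> {q0,q1,q2,q3,q4,q5,q6}  [seen]
{q2,q4,q5,q6} --x--> {q0,q1,q2,q3,q4,q5,q6}  [seen]
{q2,q4,q5,q6} --y--> {q0,q2,q3,q4,q5,q6}  [new]
{q0,q1,q2,q3,q4,q5,q6} --x--> {q0,q1,q2,q3,q4,q5,q6}  [seen]
{q0,q1,q2,q3,q4,q5,q6} --y--> {q0,q1,q2,q3,q4,q5,q6}  [seen]
{q0,q2,q3,q4,q5,q6} --x--> {q0,q1,q2,q3,q4,q5,q6}  [seen]
{q0,q2,q3,q4,q5,q6} --y--> {q0,q2,q3,q4,q5,q6}  [seen]
Reachable DFA states: {q0,q4}, {q1,q2,q4,q5,q6}, {q2,q4,q5,q6}, {q0,q1,q2,q3,q4,q5,q6}, {q0,q2,q3,q4,q5,q6}.
{q2,q3,q4,q5,q6} is not among them.

no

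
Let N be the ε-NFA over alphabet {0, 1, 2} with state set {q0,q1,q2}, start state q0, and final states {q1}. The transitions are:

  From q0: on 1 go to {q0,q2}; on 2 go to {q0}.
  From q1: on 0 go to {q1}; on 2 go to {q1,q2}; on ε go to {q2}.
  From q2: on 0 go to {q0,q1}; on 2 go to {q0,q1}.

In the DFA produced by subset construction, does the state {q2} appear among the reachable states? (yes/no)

Start state of the DFA: {q0} (ε-closure of the NFA start).
{q0} --0--> ∅  [new]
{q0} --1--> {q0,q2}  [new]
{q0} --2--> {q0}  [seen]
∅ --0--> ∅  [seen]
∅ --1--> ∅  [seen]
∅ --2--> ∅  [seen]
{q0,q2} --0--> {q0,q1,q2}  [new]
{q0,q2} --1--> {q0,q2}  [seen]
{q0,q2} --2--> {q0,q1,q2}  [seen]
{q0,q1,q2} --0--> {q0,q1,q2}  [seen]
{q0,q1,q2} --1--> {q0,q2}  [seen]
{q0,q1,q2} --2--> {q0,q1,q2}  [seen]
Reachable DFA states: {q0}, ∅, {q0,q2}, {q0,q1,q2}.
{q2} is not among them.

no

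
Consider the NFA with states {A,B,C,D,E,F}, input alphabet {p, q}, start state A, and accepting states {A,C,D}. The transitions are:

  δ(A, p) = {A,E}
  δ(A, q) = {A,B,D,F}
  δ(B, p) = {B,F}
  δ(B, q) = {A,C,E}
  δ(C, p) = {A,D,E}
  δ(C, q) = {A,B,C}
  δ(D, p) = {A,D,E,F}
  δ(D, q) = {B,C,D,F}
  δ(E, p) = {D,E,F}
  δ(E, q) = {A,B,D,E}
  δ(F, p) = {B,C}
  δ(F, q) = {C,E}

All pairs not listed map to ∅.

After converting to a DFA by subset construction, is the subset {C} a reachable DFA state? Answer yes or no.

Start state of the DFA: {A}.
{A} --p--> {A,E}  [new]
{A} --q--> {A,B,D,F}  [new]
{A,E} --p--> {A,D,E,F}  [new]
{A,E} --q--> {A,B,D,E,F}  [new]
{A,B,D,F} --p--> {A,B,C,D,E,F}  [new]
{A,B,D,F} --q--> {A,B,C,D,E,F}  [seen]
{A,D,E,F} --p--> {A,B,C,D,E,F}  [seen]
{A,D,E,F} --q--> {A,B,C,D,E,F}  [seen]
{A,B,D,E,F} --p--> {A,B,C,D,E,F}  [seen]
{A,B,D,E,F} --q--> {A,B,C,D,E,F}  [seen]
{A,B,C,D,E,F} --p--> {A,B,C,D,E,F}  [seen]
{A,B,C,D,E,F} --q--> {A,B,C,D,E,F}  [seen]
Reachable DFA states: {A}, {A,E}, {A,B,D,F}, {A,D,E,F}, {A,B,D,E,F}, {A,B,C,D,E,F}.
{C} is not among them.

no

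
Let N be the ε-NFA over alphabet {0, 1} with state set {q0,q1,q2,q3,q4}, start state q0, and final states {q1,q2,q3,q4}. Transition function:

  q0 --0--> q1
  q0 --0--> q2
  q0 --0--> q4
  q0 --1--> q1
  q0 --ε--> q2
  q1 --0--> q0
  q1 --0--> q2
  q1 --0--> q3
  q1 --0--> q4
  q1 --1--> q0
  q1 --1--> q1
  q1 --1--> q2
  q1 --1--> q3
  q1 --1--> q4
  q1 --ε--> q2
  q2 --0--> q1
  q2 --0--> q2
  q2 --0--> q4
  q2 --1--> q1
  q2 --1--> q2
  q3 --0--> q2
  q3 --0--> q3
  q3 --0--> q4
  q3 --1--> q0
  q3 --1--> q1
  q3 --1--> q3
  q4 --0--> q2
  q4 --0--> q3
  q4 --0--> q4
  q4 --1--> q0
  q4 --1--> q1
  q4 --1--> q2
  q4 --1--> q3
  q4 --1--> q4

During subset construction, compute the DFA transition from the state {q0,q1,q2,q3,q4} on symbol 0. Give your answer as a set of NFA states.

{q0,q1,q2,q3,q4}

δ(q0,0) = {q1,q2,q4}; δ(q1,0) = {q0,q2,q3,q4}; δ(q2,0) = {q1,q2,q4}; δ(q3,0) = {q2,q3,q4}; δ(q4,0) = {q2,q3,q4}.
Union: {q0,q1,q2,q3,q4}.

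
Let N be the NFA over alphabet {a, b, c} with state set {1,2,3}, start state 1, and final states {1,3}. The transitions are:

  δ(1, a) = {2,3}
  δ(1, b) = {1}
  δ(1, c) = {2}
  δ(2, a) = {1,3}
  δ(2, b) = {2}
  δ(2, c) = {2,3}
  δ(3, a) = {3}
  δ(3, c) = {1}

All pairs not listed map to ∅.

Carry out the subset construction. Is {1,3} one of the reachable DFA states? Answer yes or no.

Start state of the DFA: {1}.
{1} --a--> {2,3}  [new]
{1} --b--> {1}  [seen]
{1} --c--> {2}  [new]
{2,3} --a--> {1,3}  [new]
{2,3} --b--> {2}  [seen]
{2,3} --c--> {1,2,3}  [new]
{2} --a--> {1,3}  [seen]
{2} --b--> {2}  [seen]
{2} --c--> {2,3}  [seen]
{1,3} --a--> {2,3}  [seen]
{1,3} --b--> {1}  [seen]
{1,3} --c--> {1,2}  [new]
{1,2,3} --a--> {1,2,3}  [seen]
{1,2,3} --b--> {1,2}  [seen]
{1,2,3} --c--> {1,2,3}  [seen]
{1,2} --a--> {1,2,3}  [seen]
{1,2} --b--> {1,2}  [seen]
{1,2} --c--> {2,3}  [seen]
Reachable DFA states: {1}, {2,3}, {2}, {1,3}, {1,2,3}, {1,2}.
{1,3} is among them.

yes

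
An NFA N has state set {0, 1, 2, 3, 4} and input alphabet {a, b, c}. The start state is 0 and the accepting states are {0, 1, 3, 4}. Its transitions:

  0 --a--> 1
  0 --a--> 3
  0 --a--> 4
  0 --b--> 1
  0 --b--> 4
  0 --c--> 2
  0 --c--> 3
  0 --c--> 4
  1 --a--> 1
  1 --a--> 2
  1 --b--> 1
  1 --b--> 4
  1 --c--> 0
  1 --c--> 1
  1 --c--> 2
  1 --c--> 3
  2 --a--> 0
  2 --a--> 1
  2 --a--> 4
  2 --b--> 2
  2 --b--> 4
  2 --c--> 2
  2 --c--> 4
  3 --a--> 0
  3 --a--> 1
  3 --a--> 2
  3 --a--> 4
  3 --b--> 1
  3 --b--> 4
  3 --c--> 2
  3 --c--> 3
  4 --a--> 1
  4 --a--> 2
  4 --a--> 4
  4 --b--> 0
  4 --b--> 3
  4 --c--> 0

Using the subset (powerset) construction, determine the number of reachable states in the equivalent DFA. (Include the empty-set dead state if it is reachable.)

10

Start state of the DFA: {0}.
{0} --a--> {1, 3, 4}  [new]
{0} --b--> {1, 4}  [new]
{0} --c--> {2, 3, 4}  [new]
{1, 3, 4} --a--> {0, 1, 2, 4}  [new]
{1, 3, 4} --b--> {0, 1, 3, 4}  [new]
{1, 3, 4} --c--> {0, 1, 2, 3}  [new]
{1, 4} --a--> {1, 2, 4}  [new]
{1, 4} --b--> {0, 1, 3, 4}  [seen]
{1, 4} --c--> {0, 1, 2, 3}  [seen]
{2, 3, 4} --a--> {0, 1, 2, 4}  [seen]
{2, 3, 4} --b--> {0, 1, 2, 3, 4}  [new]
{2, 3, 4} --c--> {0, 2, 3, 4}  [new]
{0, 1, 2, 4} --a--> {0, 1, 2, 3, 4}  [seen]
{0, 1, 2, 4} --b--> {0, 1, 2, 3, 4}  [seen]
{0, 1, 2, 4} --c--> {0, 1, 2, 3, 4}  [seen]
{0, 1, 3, 4} --a--> {0, 1, 2, 3, 4}  [seen]
{0, 1, 3, 4} --b--> {0, 1, 3, 4}  [seen]
{0, 1, 3, 4} --c--> {0, 1, 2, 3, 4}  [seen]
{0, 1, 2, 3} --a--> {0, 1, 2, 3, 4}  [seen]
{0, 1, 2, 3} --b--> {1, 2, 4}  [seen]
{0, 1, 2, 3} --c--> {0, 1, 2, 3, 4}  [seen]
{1, 2, 4} --a--> {0, 1, 2, 4}  [seen]
{1, 2, 4} --b--> {0, 1, 2, 3, 4}  [seen]
{1, 2, 4} --c--> {0, 1, 2, 3, 4}  [seen]
{0, 1, 2, 3, 4} --a--> {0, 1, 2, 3, 4}  [seen]
{0, 1, 2, 3, 4} --b--> {0, 1, 2, 3, 4}  [seen]
{0, 1, 2, 3, 4} --c--> {0, 1, 2, 3, 4}  [seen]
{0, 2, 3, 4} --a--> {0, 1, 2, 3, 4}  [seen]
{0, 2, 3, 4} --b--> {0, 1, 2, 3, 4}  [seen]
{0, 2, 3, 4} --c--> {0, 2, 3, 4}  [seen]
Reachable DFA states: {0}, {1, 3, 4}, {1, 4}, {2, 3, 4}, {0, 1, 2, 4}, {0, 1, 3, 4}, {0, 1, 2, 3}, {1, 2, 4}, {0, 1, 2, 3, 4}, {0, 2, 3, 4}.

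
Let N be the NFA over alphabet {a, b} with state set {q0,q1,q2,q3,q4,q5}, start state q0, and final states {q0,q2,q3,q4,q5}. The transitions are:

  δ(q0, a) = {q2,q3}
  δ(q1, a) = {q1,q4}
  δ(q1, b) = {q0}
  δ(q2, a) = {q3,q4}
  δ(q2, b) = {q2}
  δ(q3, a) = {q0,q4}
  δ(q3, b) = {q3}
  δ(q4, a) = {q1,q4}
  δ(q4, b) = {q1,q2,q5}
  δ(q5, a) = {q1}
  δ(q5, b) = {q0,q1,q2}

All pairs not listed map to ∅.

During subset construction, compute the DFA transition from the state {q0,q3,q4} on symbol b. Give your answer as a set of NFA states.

δ(q0,b) = ∅; δ(q3,b) = {q3}; δ(q4,b) = {q1,q2,q5}.
Union: {q1,q2,q3,q5}.

{q1,q2,q3,q5}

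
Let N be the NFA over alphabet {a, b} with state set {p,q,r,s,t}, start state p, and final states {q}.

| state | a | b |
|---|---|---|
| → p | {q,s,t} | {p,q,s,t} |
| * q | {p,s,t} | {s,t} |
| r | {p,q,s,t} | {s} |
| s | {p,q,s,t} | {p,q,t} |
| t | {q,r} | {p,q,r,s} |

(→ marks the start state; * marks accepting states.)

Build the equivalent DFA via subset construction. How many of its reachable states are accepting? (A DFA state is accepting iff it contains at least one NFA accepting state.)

3

Start state of the DFA: {p}.
{p} --a--> {q,s,t}  [new]
{p} --b--> {p,q,s,t}  [new]
{q,s,t} --a--> {p,q,r,s,t}  [new]
{q,s,t} --b--> {p,q,r,s,t}  [seen]
{p,q,s,t} --a--> {p,q,r,s,t}  [seen]
{p,q,s,t} --b--> {p,q,r,s,t}  [seen]
{p,q,r,s,t} --a--> {p,q,r,s,t}  [seen]
{p,q,r,s,t} --b--> {p,q,r,s,t}  [seen]
Reachable DFA states: {p}, {q,s,t}, {p,q,s,t}, {p,q,r,s,t}.
Accepting DFA states (contain an NFA accepting state): {q,s,t}, {p,q,s,t}, {p,q,r,s,t}.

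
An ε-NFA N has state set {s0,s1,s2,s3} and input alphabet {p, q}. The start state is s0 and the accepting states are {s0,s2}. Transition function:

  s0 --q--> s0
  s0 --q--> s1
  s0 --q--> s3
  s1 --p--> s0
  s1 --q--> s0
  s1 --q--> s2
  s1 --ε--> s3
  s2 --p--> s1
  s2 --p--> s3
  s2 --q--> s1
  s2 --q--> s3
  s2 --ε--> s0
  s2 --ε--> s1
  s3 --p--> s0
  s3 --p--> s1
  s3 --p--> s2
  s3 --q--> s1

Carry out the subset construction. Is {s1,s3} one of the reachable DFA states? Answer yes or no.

Start state of the DFA: {s0} (ε-closure of the NFA start).
{s0} --p--> ∅  [new]
{s0} --q--> {s0,s1,s3}  [new]
∅ --p--> ∅  [seen]
∅ --q--> ∅  [seen]
{s0,s1,s3} --p--> {s0,s1,s2,s3}  [new]
{s0,s1,s3} --q--> {s0,s1,s2,s3}  [seen]
{s0,s1,s2,s3} --p--> {s0,s1,s2,s3}  [seen]
{s0,s1,s2,s3} --q--> {s0,s1,s2,s3}  [seen]
Reachable DFA states: {s0}, ∅, {s0,s1,s3}, {s0,s1,s2,s3}.
{s1,s3} is not among them.

no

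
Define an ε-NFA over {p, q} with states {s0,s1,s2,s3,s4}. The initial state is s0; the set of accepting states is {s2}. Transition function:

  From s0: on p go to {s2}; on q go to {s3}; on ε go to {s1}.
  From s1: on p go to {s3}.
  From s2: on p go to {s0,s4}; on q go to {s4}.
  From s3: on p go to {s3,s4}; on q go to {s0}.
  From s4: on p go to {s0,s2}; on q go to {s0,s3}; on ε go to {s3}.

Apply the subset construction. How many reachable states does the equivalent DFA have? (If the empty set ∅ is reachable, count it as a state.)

8

Start state of the DFA: {s0,s1} (ε-closure of the NFA start).
{s0,s1} --p--> {s2,s3}  [new]
{s0,s1} --q--> {s3}  [new]
{s2,s3} --p--> {s0,s1,s3,s4}  [new]
{s2,s3} --q--> {s0,s1,s3,s4}  [seen]
{s3} --p--> {s3,s4}  [new]
{s3} --q--> {s0,s1}  [seen]
{s0,s1,s3,s4} --p--> {s0,s1,s2,s3,s4}  [new]
{s0,s1,s3,s4} --q--> {s0,s1,s3}  [new]
{s3,s4} --p--> {s0,s1,s2,s3,s4}  [seen]
{s3,s4} --q--> {s0,s1,s3}  [seen]
{s0,s1,s2,s3,s4} --p--> {s0,s1,s2,s3,s4}  [seen]
{s0,s1,s2,s3,s4} --q--> {s0,s1,s3,s4}  [seen]
{s0,s1,s3} --p--> {s2,s3,s4}  [new]
{s0,s1,s3} --q--> {s0,s1,s3}  [seen]
{s2,s3,s4} --p--> {s0,s1,s2,s3,s4}  [seen]
{s2,s3,s4} --q--> {s0,s1,s3,s4}  [seen]
Reachable DFA states: {s0,s1}, {s2,s3}, {s3}, {s0,s1,s3,s4}, {s3,s4}, {s0,s1,s2,s3,s4}, {s0,s1,s3}, {s2,s3,s4}.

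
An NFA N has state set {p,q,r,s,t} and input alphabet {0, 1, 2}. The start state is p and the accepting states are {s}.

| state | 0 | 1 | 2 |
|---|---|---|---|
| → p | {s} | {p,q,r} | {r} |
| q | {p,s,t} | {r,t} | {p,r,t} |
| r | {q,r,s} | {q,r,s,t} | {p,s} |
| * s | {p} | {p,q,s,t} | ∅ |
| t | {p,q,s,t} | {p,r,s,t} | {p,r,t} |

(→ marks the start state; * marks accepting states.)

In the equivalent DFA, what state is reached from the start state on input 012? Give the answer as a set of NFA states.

Start: {p}.
δ(p,0) = {s}.
Union: {s}.
After 0: {s}.
δ(s,1) = {p,q,s,t}.
Union: {p,q,s,t}.
After 1: {p,q,s,t}.
δ(p,2) = {r}; δ(q,2) = {p,r,t}; δ(s,2) = ∅; δ(t,2) = {p,r,t}.
Union: {p,r,t}.
After 2: {p,r,t}.

{p,r,t}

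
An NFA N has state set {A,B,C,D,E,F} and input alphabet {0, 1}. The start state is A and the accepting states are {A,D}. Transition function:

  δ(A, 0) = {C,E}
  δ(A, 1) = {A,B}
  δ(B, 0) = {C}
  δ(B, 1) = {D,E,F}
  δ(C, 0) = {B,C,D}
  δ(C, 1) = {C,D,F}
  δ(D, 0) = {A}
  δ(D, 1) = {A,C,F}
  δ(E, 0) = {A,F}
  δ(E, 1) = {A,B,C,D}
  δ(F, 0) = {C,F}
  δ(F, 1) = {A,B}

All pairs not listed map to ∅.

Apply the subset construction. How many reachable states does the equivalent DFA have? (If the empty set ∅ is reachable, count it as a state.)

Start state of the DFA: {A}.
{A} --0--> {C,E}  [new]
{A} --1--> {A,B}  [new]
{C,E} --0--> {A,B,C,D,F}  [new]
{C,E} --1--> {A,B,C,D,F}  [seen]
{A,B} --0--> {C,E}  [seen]
{A,B} --1--> {A,B,D,E,F}  [new]
{A,B,C,D,F} --0--> {A,B,C,D,E,F}  [new]
{A,B,C,D,F} --1--> {A,B,C,D,E,F}  [seen]
{A,B,D,E,F} --0--> {A,C,E,F}  [new]
{A,B,D,E,F} --1--> {A,B,C,D,E,F}  [seen]
{A,B,C,D,E,F} --0--> {A,B,C,D,E,F}  [seen]
{A,B,C,D,E,F} --1--> {A,B,C,D,E,F}  [seen]
{A,C,E,F} --0--> {A,B,C,D,E,F}  [seen]
{A,C,E,F} --1--> {A,B,C,D,F}  [seen]
Reachable DFA states: {A}, {C,E}, {A,B}, {A,B,C,D,F}, {A,B,D,E,F}, {A,B,C,D,E,F}, {A,C,E,F}.

7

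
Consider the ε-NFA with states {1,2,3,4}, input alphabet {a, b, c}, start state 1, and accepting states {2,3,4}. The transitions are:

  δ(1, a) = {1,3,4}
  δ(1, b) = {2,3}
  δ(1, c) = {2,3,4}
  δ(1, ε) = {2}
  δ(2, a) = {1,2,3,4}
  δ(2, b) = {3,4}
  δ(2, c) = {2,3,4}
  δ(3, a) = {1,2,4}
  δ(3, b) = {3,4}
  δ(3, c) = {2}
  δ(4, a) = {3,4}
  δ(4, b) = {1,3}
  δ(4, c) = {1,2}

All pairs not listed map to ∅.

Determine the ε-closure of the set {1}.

{1,2}

Begin with {1}.
1 →ε {2}; add 2.
ε-closure = {1,2}.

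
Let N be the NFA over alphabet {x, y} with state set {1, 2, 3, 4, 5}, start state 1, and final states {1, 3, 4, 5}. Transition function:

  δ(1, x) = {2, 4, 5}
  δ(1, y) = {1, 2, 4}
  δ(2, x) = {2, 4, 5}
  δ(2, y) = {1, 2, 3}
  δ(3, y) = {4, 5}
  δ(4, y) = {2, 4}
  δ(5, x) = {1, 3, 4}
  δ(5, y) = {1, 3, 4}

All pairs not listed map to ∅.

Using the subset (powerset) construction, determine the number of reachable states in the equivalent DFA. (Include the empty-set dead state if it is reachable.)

5

Start state of the DFA: {1}.
{1} --x--> {2, 4, 5}  [new]
{1} --y--> {1, 2, 4}  [new]
{2, 4, 5} --x--> {1, 2, 3, 4, 5}  [new]
{2, 4, 5} --y--> {1, 2, 3, 4}  [new]
{1, 2, 4} --x--> {2, 4, 5}  [seen]
{1, 2, 4} --y--> {1, 2, 3, 4}  [seen]
{1, 2, 3, 4, 5} --x--> {1, 2, 3, 4, 5}  [seen]
{1, 2, 3, 4, 5} --y--> {1, 2, 3, 4, 5}  [seen]
{1, 2, 3, 4} --x--> {2, 4, 5}  [seen]
{1, 2, 3, 4} --y--> {1, 2, 3, 4, 5}  [seen]
Reachable DFA states: {1}, {2, 4, 5}, {1, 2, 4}, {1, 2, 3, 4, 5}, {1, 2, 3, 4}.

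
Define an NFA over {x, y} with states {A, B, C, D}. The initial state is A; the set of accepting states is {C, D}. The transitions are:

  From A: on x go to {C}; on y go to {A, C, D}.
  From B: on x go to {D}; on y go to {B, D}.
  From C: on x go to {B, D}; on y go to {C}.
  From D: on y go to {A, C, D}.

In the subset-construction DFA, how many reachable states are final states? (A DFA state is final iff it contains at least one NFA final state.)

6

Start state of the DFA: {A}.
{A} --x--> {C}  [new]
{A} --y--> {A, C, D}  [new]
{C} --x--> {B, D}  [new]
{C} --y--> {C}  [seen]
{A, C, D} --x--> {B, C, D}  [new]
{A, C, D} --y--> {A, C, D}  [seen]
{B, D} --x--> {D}  [new]
{B, D} --y--> {A, B, C, D}  [new]
{B, C, D} --x--> {B, D}  [seen]
{B, C, D} --y--> {A, B, C, D}  [seen]
{D} --x--> ∅  [new]
{D} --y--> {A, C, D}  [seen]
{A, B, C, D} --x--> {B, C, D}  [seen]
{A, B, C, D} --y--> {A, B, C, D}  [seen]
∅ --x--> ∅  [seen]
∅ --y--> ∅  [seen]
Reachable DFA states: {A}, {C}, {A, C, D}, {B, D}, {B, C, D}, {D}, {A, B, C, D}, ∅.
Accepting DFA states (contain an NFA accepting state): {C}, {A, C, D}, {B, D}, {B, C, D}, {D}, {A, B, C, D}.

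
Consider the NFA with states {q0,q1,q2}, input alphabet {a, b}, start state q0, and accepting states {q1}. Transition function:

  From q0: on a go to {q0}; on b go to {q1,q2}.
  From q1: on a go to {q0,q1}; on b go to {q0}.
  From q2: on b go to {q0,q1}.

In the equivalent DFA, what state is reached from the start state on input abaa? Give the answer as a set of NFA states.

Start: {q0}.
δ(q0,a) = {q0}.
Union: {q0}.
After a: {q0}.
δ(q0,b) = {q1,q2}.
Union: {q1,q2}.
After b: {q1,q2}.
δ(q1,a) = {q0,q1}; δ(q2,a) = ∅.
Union: {q0,q1}.
After a: {q0,q1}.
δ(q0,a) = {q0}; δ(q1,a) = {q0,q1}.
Union: {q0,q1}.
After a: {q0,q1}.

{q0,q1}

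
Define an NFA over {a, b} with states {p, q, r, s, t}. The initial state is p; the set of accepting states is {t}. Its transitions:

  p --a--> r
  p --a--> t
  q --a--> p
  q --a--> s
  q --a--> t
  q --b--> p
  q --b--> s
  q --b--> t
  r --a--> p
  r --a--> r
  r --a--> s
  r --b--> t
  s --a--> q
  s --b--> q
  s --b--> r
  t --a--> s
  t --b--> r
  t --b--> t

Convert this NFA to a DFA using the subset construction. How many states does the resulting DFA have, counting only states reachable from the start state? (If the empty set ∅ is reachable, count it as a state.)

Start state of the DFA: {p}.
{p} --a--> {r, t}  [new]
{p} --b--> ∅  [new]
{r, t} --a--> {p, r, s}  [new]
{r, t} --b--> {r, t}  [seen]
∅ --a--> ∅  [seen]
∅ --b--> ∅  [seen]
{p, r, s} --a--> {p, q, r, s, t}  [new]
{p, r, s} --b--> {q, r, t}  [new]
{p, q, r, s, t} --a--> {p, q, r, s, t}  [seen]
{p, q, r, s, t} --b--> {p, q, r, s, t}  [seen]
{q, r, t} --a--> {p, r, s, t}  [new]
{q, r, t} --b--> {p, r, s, t}  [seen]
{p, r, s, t} --a--> {p, q, r, s, t}  [seen]
{p, r, s, t} --b--> {q, r, t}  [seen]
Reachable DFA states: {p}, {r, t}, ∅, {p, r, s}, {p, q, r, s, t}, {q, r, t}, {p, r, s, t}.

7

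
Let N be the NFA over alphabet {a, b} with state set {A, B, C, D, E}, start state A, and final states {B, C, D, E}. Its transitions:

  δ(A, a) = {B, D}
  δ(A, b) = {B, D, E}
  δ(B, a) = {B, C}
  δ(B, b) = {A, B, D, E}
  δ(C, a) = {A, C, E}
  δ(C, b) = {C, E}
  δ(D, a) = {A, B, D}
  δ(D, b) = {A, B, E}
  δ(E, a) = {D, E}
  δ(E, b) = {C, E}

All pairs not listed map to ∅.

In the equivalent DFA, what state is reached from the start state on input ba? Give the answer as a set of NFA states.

Start: {A}.
δ(A,b) = {B, D, E}.
Union: {B, D, E}.
After b: {B, D, E}.
δ(B,a) = {B, C}; δ(D,a) = {A, B, D}; δ(E,a) = {D, E}.
Union: {A, B, C, D, E}.
After a: {A, B, C, D, E}.

{A, B, C, D, E}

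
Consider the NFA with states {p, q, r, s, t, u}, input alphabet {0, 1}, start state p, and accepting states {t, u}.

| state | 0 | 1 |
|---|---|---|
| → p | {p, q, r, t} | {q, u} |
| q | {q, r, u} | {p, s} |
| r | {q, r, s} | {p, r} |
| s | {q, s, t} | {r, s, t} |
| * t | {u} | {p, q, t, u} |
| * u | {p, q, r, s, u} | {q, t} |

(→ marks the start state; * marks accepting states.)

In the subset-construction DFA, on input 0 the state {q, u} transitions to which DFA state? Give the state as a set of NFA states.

{p, q, r, s, u}

δ(q,0) = {q, r, u}; δ(u,0) = {p, q, r, s, u}.
Union: {p, q, r, s, u}.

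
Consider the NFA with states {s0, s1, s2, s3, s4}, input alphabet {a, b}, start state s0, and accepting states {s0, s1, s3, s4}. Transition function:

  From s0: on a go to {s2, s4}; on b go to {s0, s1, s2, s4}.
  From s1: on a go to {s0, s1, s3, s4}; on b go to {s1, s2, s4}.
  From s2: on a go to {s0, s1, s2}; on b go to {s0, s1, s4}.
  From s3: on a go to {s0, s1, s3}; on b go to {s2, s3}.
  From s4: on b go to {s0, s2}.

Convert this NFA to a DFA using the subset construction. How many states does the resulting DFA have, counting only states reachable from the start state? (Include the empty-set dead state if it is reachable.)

Start state of the DFA: {s0}.
{s0} --a--> {s2, s4}  [new]
{s0} --b--> {s0, s1, s2, s4}  [new]
{s2, s4} --a--> {s0, s1, s2}  [new]
{s2, s4} --b--> {s0, s1, s2, s4}  [seen]
{s0, s1, s2, s4} --a--> {s0, s1, s2, s3, s4}  [new]
{s0, s1, s2, s4} --b--> {s0, s1, s2, s4}  [seen]
{s0, s1, s2} --a--> {s0, s1, s2, s3, s4}  [seen]
{s0, s1, s2} --b--> {s0, s1, s2, s4}  [seen]
{s0, s1, s2, s3, s4} --a--> {s0, s1, s2, s3, s4}  [seen]
{s0, s1, s2, s3, s4} --b--> {s0, s1, s2, s3, s4}  [seen]
Reachable DFA states: {s0}, {s2, s4}, {s0, s1, s2, s4}, {s0, s1, s2}, {s0, s1, s2, s3, s4}.

5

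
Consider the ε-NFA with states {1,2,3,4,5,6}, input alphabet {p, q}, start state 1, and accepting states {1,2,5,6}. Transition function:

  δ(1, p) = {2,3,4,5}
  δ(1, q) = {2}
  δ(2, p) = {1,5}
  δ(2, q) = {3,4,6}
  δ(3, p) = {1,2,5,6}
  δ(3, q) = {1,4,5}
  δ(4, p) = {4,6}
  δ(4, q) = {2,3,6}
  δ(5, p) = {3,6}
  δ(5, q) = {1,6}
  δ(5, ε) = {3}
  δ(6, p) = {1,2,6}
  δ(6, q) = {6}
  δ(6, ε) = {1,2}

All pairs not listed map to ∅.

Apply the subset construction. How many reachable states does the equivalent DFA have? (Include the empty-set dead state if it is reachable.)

Start state of the DFA: {1} (ε-closure of the NFA start).
{1} --p--> {2,3,4,5}  [new]
{1} --q--> {2}  [new]
{2,3,4,5} --p--> {1,2,3,4,5,6}  [new]
{2,3,4,5} --q--> {1,2,3,4,5,6}  [seen]
{2} --p--> {1,3,5}  [new]
{2} --q--> {1,2,3,4,6}  [new]
{1,2,3,4,5,6} --p--> {1,2,3,4,5,6}  [seen]
{1,2,3,4,5,6} --q--> {1,2,3,4,5,6}  [seen]
{1,3,5} --p--> {1,2,3,4,5,6}  [seen]
{1,3,5} --q--> {1,2,3,4,5,6}  [seen]
{1,2,3,4,6} --p--> {1,2,3,4,5,6}  [seen]
{1,2,3,4,6} --q--> {1,2,3,4,5,6}  [seen]
Reachable DFA states: {1}, {2,3,4,5}, {2}, {1,2,3,4,5,6}, {1,3,5}, {1,2,3,4,6}.

6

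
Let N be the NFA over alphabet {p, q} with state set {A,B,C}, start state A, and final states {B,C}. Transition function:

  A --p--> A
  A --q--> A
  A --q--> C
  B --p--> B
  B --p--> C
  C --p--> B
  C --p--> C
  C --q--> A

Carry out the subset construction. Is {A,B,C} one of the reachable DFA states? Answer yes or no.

Start state of the DFA: {A}.
{A} --p--> {A}  [seen]
{A} --q--> {A,C}  [new]
{A,C} --p--> {A,B,C}  [new]
{A,C} --q--> {A,C}  [seen]
{A,B,C} --p--> {A,B,C}  [seen]
{A,B,C} --q--> {A,C}  [seen]
Reachable DFA states: {A}, {A,C}, {A,B,C}.
{A,B,C} is among them.

yes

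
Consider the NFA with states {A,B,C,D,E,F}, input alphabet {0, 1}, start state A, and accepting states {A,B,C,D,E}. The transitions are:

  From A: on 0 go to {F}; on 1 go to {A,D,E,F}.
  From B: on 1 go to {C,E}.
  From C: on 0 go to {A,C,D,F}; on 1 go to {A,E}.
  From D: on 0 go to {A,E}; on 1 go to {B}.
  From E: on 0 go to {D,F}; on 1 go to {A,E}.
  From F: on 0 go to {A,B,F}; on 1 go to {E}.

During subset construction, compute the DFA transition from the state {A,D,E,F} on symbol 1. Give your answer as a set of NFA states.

δ(A,1) = {A,D,E,F}; δ(D,1) = {B}; δ(E,1) = {A,E}; δ(F,1) = {E}.
Union: {A,B,D,E,F}.

{A,B,D,E,F}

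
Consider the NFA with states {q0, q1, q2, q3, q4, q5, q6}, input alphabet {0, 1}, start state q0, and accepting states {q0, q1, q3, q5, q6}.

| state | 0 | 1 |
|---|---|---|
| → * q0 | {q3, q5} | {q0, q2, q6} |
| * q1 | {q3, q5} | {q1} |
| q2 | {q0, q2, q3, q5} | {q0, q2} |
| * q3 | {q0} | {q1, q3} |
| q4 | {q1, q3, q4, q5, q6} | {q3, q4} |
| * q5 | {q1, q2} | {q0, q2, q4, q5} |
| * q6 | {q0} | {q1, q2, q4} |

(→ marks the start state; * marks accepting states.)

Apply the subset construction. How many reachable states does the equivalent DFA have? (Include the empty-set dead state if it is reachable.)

11

Start state of the DFA: {q0}.
{q0} --0--> {q3, q5}  [new]
{q0} --1--> {q0, q2, q6}  [new]
{q3, q5} --0--> {q0, q1, q2}  [new]
{q3, q5} --1--> {q0, q1, q2, q3, q4, q5}  [new]
{q0, q2, q6} --0--> {q0, q2, q3, q5}  [new]
{q0, q2, q6} --1--> {q0, q1, q2, q4, q6}  [new]
{q0, q1, q2} --0--> {q0, q2, q3, q5}  [seen]
{q0, q1, q2} --1--> {q0, q1, q2, q6}  [new]
{q0, q1, q2, q3, q4, q5} --0--> {q0, q1, q2, q3, q4, q5, q6}  [new]
{q0, q1, q2, q3, q4, q5} --1--> {q0, q1, q2, q3, q4, q5, q6}  [seen]
{q0, q2, q3, q5} --0--> {q0, q1, q2, q3, q5}  [new]
{q0, q2, q3, q5} --1--> {q0, q1, q2, q3, q4, q5, q6}  [seen]
{q0, q1, q2, q4, q6} --0--> {q0, q1, q2, q3, q4, q5, q6}  [seen]
{q0, q1, q2, q4, q6} --1--> {q0, q1, q2, q3, q4, q6}  [new]
{q0, q1, q2, q6} --0--> {q0, q2, q3, q5}  [seen]
{q0, q1, q2, q6} --1--> {q0, q1, q2, q4, q6}  [seen]
{q0, q1, q2, q3, q4, q5, q6} --0--> {q0, q1, q2, q3, q4, q5, q6}  [seen]
{q0, q1, q2, q3, q4, q5, q6} --1--> {q0, q1, q2, q3, q4, q5, q6}  [seen]
{q0, q1, q2, q3, q5} --0--> {q0, q1, q2, q3, q5}  [seen]
{q0, q1, q2, q3, q5} --1--> {q0, q1, q2, q3, q4, q5, q6}  [seen]
{q0, q1, q2, q3, q4, q6} --0--> {q0, q1, q2, q3, q4, q5, q6}  [seen]
{q0, q1, q2, q3, q4, q6} --1--> {q0, q1, q2, q3, q4, q6}  [seen]
Reachable DFA states: {q0}, {q3, q5}, {q0, q2, q6}, {q0, q1, q2}, {q0, q1, q2, q3, q4, q5}, {q0, q2, q3, q5}, {q0, q1, q2, q4, q6}, {q0, q1, q2, q6}, {q0, q1, q2, q3, q4, q5, q6}, {q0, q1, q2, q3, q5}, {q0, q1, q2, q3, q4, q6}.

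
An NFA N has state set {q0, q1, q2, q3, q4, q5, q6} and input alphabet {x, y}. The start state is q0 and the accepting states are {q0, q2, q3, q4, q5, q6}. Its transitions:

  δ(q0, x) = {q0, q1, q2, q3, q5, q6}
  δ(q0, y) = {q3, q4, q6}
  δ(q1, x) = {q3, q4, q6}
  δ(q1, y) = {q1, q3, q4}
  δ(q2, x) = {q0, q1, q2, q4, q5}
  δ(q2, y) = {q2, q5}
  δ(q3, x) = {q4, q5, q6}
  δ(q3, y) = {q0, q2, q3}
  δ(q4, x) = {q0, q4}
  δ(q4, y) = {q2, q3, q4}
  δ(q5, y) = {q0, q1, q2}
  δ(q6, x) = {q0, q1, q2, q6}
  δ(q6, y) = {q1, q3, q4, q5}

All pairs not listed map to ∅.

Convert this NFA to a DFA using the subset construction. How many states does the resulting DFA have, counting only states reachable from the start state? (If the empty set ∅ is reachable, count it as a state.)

6

Start state of the DFA: {q0}.
{q0} --x--> {q0, q1, q2, q3, q5, q6}  [new]
{q0} --y--> {q3, q4, q6}  [new]
{q0, q1, q2, q3, q5, q6} --x--> {q0, q1, q2, q3, q4, q5, q6}  [new]
{q0, q1, q2, q3, q5, q6} --y--> {q0, q1, q2, q3, q4, q5, q6}  [seen]
{q3, q4, q6} --x--> {q0, q1, q2, q4, q5, q6}  [new]
{q3, q4, q6} --y--> {q0, q1, q2, q3, q4, q5}  [new]
{q0, q1, q2, q3, q4, q5, q6} --x--> {q0, q1, q2, q3, q4, q5, q6}  [seen]
{q0, q1, q2, q3, q4, q5, q6} --y--> {q0, q1, q2, q3, q4, q5, q6}  [seen]
{q0, q1, q2, q4, q5, q6} --x--> {q0, q1, q2, q3, q4, q5, q6}  [seen]
{q0, q1, q2, q4, q5, q6} --y--> {q0, q1, q2, q3, q4, q5, q6}  [seen]
{q0, q1, q2, q3, q4, q5} --x--> {q0, q1, q2, q3, q4, q5, q6}  [seen]
{q0, q1, q2, q3, q4, q5} --y--> {q0, q1, q2, q3, q4, q5, q6}  [seen]
Reachable DFA states: {q0}, {q0, q1, q2, q3, q5, q6}, {q3, q4, q6}, {q0, q1, q2, q3, q4, q5, q6}, {q0, q1, q2, q4, q5, q6}, {q0, q1, q2, q3, q4, q5}.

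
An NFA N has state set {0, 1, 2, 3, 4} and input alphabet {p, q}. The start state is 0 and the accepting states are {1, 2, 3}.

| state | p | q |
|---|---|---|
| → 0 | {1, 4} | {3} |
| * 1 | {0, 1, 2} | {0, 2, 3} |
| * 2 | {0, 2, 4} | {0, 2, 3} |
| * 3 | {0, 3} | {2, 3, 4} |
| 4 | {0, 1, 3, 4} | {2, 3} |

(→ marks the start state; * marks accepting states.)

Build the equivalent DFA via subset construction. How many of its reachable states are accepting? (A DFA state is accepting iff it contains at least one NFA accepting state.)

Start state of the DFA: {0}.
{0} --p--> {1, 4}  [new]
{0} --q--> {3}  [new]
{1, 4} --p--> {0, 1, 2, 3, 4}  [new]
{1, 4} --q--> {0, 2, 3}  [new]
{3} --p--> {0, 3}  [new]
{3} --q--> {2, 3, 4}  [new]
{0, 1, 2, 3, 4} --p--> {0, 1, 2, 3, 4}  [seen]
{0, 1, 2, 3, 4} --q--> {0, 2, 3, 4}  [new]
{0, 2, 3} --p--> {0, 1, 2, 3, 4}  [seen]
{0, 2, 3} --q--> {0, 2, 3, 4}  [seen]
{0, 3} --p--> {0, 1, 3, 4}  [new]
{0, 3} --q--> {2, 3, 4}  [seen]
{2, 3, 4} --p--> {0, 1, 2, 3, 4}  [seen]
{2, 3, 4} --q--> {0, 2, 3, 4}  [seen]
{0, 2, 3, 4} --p--> {0, 1, 2, 3, 4}  [seen]
{0, 2, 3, 4} --q--> {0, 2, 3, 4}  [seen]
{0, 1, 3, 4} --p--> {0, 1, 2, 3, 4}  [seen]
{0, 1, 3, 4} --q--> {0, 2, 3, 4}  [seen]
Reachable DFA states: {0}, {1, 4}, {3}, {0, 1, 2, 3, 4}, {0, 2, 3}, {0, 3}, {2, 3, 4}, {0, 2, 3, 4}, {0, 1, 3, 4}.
Accepting DFA states (contain an NFA accepting state): {1, 4}, {3}, {0, 1, 2, 3, 4}, {0, 2, 3}, {0, 3}, {2, 3, 4}, {0, 2, 3, 4}, {0, 1, 3, 4}.

8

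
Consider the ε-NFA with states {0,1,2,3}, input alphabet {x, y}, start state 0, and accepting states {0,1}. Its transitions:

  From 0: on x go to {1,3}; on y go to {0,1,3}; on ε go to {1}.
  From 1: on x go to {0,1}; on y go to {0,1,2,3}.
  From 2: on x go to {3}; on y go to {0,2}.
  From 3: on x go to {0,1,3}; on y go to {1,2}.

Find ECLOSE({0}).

Begin with {0}.
0 →ε {1}; add 1.
ε-closure = {0,1}.

{0,1}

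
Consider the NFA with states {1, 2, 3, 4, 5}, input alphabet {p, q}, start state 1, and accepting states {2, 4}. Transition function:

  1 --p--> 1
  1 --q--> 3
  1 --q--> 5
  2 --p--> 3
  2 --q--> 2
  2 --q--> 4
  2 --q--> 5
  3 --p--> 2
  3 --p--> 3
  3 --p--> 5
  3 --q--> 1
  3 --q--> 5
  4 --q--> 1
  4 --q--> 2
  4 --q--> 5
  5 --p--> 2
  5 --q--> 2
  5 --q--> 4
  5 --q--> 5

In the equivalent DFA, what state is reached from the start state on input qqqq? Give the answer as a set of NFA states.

{1, 2, 3, 4, 5}

Start: {1}.
δ(1,q) = {3, 5}.
Union: {3, 5}.
After q: {3, 5}.
δ(3,q) = {1, 5}; δ(5,q) = {2, 4, 5}.
Union: {1, 2, 4, 5}.
After q: {1, 2, 4, 5}.
δ(1,q) = {3, 5}; δ(2,q) = {2, 4, 5}; δ(4,q) = {1, 2, 5}; δ(5,q) = {2, 4, 5}.
Union: {1, 2, 3, 4, 5}.
After q: {1, 2, 3, 4, 5}.
δ(1,q) = {3, 5}; δ(2,q) = {2, 4, 5}; δ(3,q) = {1, 5}; δ(4,q) = {1, 2, 5}; δ(5,q) = {2, 4, 5}.
Union: {1, 2, 3, 4, 5}.
After q: {1, 2, 3, 4, 5}.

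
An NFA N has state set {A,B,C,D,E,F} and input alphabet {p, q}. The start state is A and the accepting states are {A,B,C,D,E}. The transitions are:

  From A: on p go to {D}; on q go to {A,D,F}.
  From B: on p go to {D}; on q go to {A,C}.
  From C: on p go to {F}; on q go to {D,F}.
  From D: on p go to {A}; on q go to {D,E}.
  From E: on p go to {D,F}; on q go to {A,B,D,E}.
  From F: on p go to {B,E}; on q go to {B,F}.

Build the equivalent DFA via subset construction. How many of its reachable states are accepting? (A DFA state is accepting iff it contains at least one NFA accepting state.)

7

Start state of the DFA: {A}.
{A} --p--> {D}  [new]
{A} --q--> {A,D,F}  [new]
{D} --p--> {A}  [seen]
{D} --q--> {D,E}  [new]
{A,D,F} --p--> {A,B,D,E}  [new]
{A,D,F} --q--> {A,B,D,E,F}  [new]
{D,E} --p--> {A,D,F}  [seen]
{D,E} --q--> {A,B,D,E}  [seen]
{A,B,D,E} --p--> {A,D,F}  [seen]
{A,B,D,E} --q--> {A,B,C,D,E,F}  [new]
{A,B,D,E,F} --p--> {A,B,D,E,F}  [seen]
{A,B,D,E,F} --q--> {A,B,C,D,E,F}  [seen]
{A,B,C,D,E,F} --p--> {A,B,D,E,F}  [seen]
{A,B,C,D,E,F} --q--> {A,B,C,D,E,F}  [seen]
Reachable DFA states: {A}, {D}, {A,D,F}, {D,E}, {A,B,D,E}, {A,B,D,E,F}, {A,B,C,D,E,F}.
Accepting DFA states (contain an NFA accepting state): {A}, {D}, {A,D,F}, {D,E}, {A,B,D,E}, {A,B,D,E,F}, {A,B,C,D,E,F}.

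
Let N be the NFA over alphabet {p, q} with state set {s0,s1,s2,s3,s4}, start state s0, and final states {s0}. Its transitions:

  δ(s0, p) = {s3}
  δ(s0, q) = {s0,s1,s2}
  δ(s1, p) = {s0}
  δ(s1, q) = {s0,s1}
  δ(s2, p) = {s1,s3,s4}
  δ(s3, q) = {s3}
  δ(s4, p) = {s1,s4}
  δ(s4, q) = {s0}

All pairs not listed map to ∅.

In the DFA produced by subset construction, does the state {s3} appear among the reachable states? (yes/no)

Start state of the DFA: {s0}.
{s0} --p--> {s3}  [new]
{s0} --q--> {s0,s1,s2}  [new]
{s3} --p--> ∅  [new]
{s3} --q--> {s3}  [seen]
{s0,s1,s2} --p--> {s0,s1,s3,s4}  [new]
{s0,s1,s2} --q--> {s0,s1,s2}  [seen]
∅ --p--> ∅  [seen]
∅ --q--> ∅  [seen]
{s0,s1,s3,s4} --p--> {s0,s1,s3,s4}  [seen]
{s0,s1,s3,s4} --q--> {s0,s1,s2,s3}  [new]
{s0,s1,s2,s3} --p--> {s0,s1,s3,s4}  [seen]
{s0,s1,s2,s3} --q--> {s0,s1,s2,s3}  [seen]
Reachable DFA states: {s0}, {s3}, {s0,s1,s2}, ∅, {s0,s1,s3,s4}, {s0,s1,s2,s3}.
{s3} is among them.

yes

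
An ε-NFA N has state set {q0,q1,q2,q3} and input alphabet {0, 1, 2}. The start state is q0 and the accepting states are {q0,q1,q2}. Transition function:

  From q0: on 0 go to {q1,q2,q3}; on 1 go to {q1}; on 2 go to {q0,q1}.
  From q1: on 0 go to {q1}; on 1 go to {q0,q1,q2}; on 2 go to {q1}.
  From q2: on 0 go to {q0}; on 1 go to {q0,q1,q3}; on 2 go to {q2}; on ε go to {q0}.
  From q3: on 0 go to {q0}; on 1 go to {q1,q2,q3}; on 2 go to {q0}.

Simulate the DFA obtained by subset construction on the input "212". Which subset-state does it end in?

{q0,q1,q2}

Start: {q0}.
δ(q0,2) = {q0,q1}.
Union: {q0,q1}.
After 2: {q0,q1}.
δ(q0,1) = {q1}; δ(q1,1) = {q0,q1,q2}.
Union: {q0,q1,q2}.
After 1: {q0,q1,q2}.
δ(q0,2) = {q0,q1}; δ(q1,2) = {q1}; δ(q2,2) = {q2}.
Union: {q0,q1,q2}.
After 2: {q0,q1,q2}.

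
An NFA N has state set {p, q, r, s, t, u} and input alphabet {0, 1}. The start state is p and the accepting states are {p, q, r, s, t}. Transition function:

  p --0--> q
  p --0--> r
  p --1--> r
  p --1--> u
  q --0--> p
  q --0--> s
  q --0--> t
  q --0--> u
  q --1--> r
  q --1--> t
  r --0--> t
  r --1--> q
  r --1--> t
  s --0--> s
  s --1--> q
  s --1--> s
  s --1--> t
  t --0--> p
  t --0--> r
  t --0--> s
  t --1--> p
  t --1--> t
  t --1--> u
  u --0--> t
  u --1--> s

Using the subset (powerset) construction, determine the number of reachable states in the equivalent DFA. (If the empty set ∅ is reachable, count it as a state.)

15

Start state of the DFA: {p}.
{p} --0--> {q, r}  [new]
{p} --1--> {r, u}  [new]
{q, r} --0--> {p, s, t, u}  [new]
{q, r} --1--> {q, r, t}  [new]
{r, u} --0--> {t}  [new]
{r, u} --1--> {q, s, t}  [new]
{p, s, t, u} --0--> {p, q, r, s, t}  [new]
{p, s, t, u} --1--> {p, q, r, s, t, u}  [new]
{q, r, t} --0--> {p, r, s, t, u}  [new]
{q, r, t} --1--> {p, q, r, t, u}  [new]
{t} --0--> {p, r, s}  [new]
{t} --1--> {p, t, u}  [new]
{q, s, t} --0--> {p, r, s, t, u}  [seen]
{q, s, t} --1--> {p, q, r, s, t, u}  [seen]
{p, q, r, s, t} --0--> {p, q, r, s, t, u}  [seen]
{p, q, r, s, t} --1--> {p, q, r, s, t, u}  [seen]
{p, q, r, s, t, u} --0--> {p, q, r, s, t, u}  [seen]
{p, q, r, s, t, u} --1--> {p, q, r, s, t, u}  [seen]
{p, r, s, t, u} --0--> {p, q, r, s, t}  [seen]
{p, r, s, t, u} --1--> {p, q, r, s, t, u}  [seen]
{p, q, r, t, u} --0--> {p, q, r, s, t, u}  [seen]
{p, q, r, t, u} --1--> {p, q, r, s, t, u}  [seen]
{p, r, s} --0--> {q, r, s, t}  [new]
{p, r, s} --1--> {q, r, s, t, u}  [new]
{p, t, u} --0--> {p, q, r, s, t}  [seen]
{p, t, u} --1--> {p, r, s, t, u}  [seen]
{q, r, s, t} --0--> {p, r, s, t, u}  [seen]
{q, r, s, t} --1--> {p, q, r, s, t, u}  [seen]
{q, r, s, t, u} --0--> {p, r, s, t, u}  [seen]
{q, r, s, t, u} --1--> {p, q, r, s, t, u}  [seen]
Reachable DFA states: {p}, {q, r}, {r, u}, {p, s, t, u}, {q, r, t}, {t}, {q, s, t}, {p, q, r, s, t}, {p, q, r, s, t, u}, {p, r, s, t, u}, {p, q, r, t, u}, {p, r, s}, {p, t, u}, {q, r, s, t}, {q, r, s, t, u}.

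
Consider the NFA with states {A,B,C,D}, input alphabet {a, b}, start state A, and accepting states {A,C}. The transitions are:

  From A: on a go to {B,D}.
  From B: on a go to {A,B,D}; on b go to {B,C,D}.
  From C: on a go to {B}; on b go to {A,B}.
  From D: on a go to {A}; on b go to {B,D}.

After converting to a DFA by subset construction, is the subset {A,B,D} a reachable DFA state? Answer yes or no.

yes

Start state of the DFA: {A}.
{A} --a--> {B,D}  [new]
{A} --b--> ∅  [new]
{B,D} --a--> {A,B,D}  [new]
{B,D} --b--> {B,C,D}  [new]
∅ --a--> ∅  [seen]
∅ --b--> ∅  [seen]
{A,B,D} --a--> {A,B,D}  [seen]
{A,B,D} --b--> {B,C,D}  [seen]
{B,C,D} --a--> {A,B,D}  [seen]
{B,C,D} --b--> {A,B,C,D}  [new]
{A,B,C,D} --a--> {A,B,D}  [seen]
{A,B,C,D} --b--> {A,B,C,D}  [seen]
Reachable DFA states: {A}, {B,D}, ∅, {A,B,D}, {B,C,D}, {A,B,C,D}.
{A,B,D} is among them.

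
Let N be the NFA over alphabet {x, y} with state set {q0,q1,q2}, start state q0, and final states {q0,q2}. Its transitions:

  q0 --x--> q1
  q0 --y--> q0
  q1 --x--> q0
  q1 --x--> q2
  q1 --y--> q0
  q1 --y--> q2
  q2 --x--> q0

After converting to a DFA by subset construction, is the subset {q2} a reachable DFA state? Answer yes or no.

no

Start state of the DFA: {q0}.
{q0} --x--> {q1}  [new]
{q0} --y--> {q0}  [seen]
{q1} --x--> {q0,q2}  [new]
{q1} --y--> {q0,q2}  [seen]
{q0,q2} --x--> {q0,q1}  [new]
{q0,q2} --y--> {q0}  [seen]
{q0,q1} --x--> {q0,q1,q2}  [new]
{q0,q1} --y--> {q0,q2}  [seen]
{q0,q1,q2} --x--> {q0,q1,q2}  [seen]
{q0,q1,q2} --y--> {q0,q2}  [seen]
Reachable DFA states: {q0}, {q1}, {q0,q2}, {q0,q1}, {q0,q1,q2}.
{q2} is not among them.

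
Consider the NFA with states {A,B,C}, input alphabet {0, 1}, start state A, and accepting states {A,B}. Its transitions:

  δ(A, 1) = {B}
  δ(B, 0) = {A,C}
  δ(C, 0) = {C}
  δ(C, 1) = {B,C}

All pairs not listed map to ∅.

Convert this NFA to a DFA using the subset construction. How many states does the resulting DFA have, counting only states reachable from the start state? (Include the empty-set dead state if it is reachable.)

6

Start state of the DFA: {A}.
{A} --0--> ∅  [new]
{A} --1--> {B}  [new]
∅ --0--> ∅  [seen]
∅ --1--> ∅  [seen]
{B} --0--> {A,C}  [new]
{B} --1--> ∅  [seen]
{A,C} --0--> {C}  [new]
{A,C} --1--> {B,C}  [new]
{C} --0--> {C}  [seen]
{C} --1--> {B,C}  [seen]
{B,C} --0--> {A,C}  [seen]
{B,C} --1--> {B,C}  [seen]
Reachable DFA states: {A}, ∅, {B}, {A,C}, {C}, {B,C}.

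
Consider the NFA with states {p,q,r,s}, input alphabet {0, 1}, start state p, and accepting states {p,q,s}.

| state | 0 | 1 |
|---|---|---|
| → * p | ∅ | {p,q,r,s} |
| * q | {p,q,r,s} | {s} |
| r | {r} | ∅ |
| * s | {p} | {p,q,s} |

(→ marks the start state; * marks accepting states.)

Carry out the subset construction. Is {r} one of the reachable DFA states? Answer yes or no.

Start state of the DFA: {p}.
{p} --0--> ∅  [new]
{p} --1--> {p,q,r,s}  [new]
∅ --0--> ∅  [seen]
∅ --1--> ∅  [seen]
{p,q,r,s} --0--> {p,q,r,s}  [seen]
{p,q,r,s} --1--> {p,q,r,s}  [seen]
Reachable DFA states: {p}, ∅, {p,q,r,s}.
{r} is not among them.

no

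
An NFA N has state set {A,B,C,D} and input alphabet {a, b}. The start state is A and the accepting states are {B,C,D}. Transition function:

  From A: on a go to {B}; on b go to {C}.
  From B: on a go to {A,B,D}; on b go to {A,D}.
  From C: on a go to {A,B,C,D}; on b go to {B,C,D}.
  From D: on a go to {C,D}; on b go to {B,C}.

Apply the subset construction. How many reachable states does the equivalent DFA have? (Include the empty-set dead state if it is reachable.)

8

Start state of the DFA: {A}.
{A} --a--> {B}  [new]
{A} --b--> {C}  [new]
{B} --a--> {A,B,D}  [new]
{B} --b--> {A,D}  [new]
{C} --a--> {A,B,C,D}  [new]
{C} --b--> {B,C,D}  [new]
{A,B,D} --a--> {A,B,C,D}  [seen]
{A,B,D} --b--> {A,B,C,D}  [seen]
{A,D} --a--> {B,C,D}  [seen]
{A,D} --b--> {B,C}  [new]
{A,B,C,D} --a--> {A,B,C,D}  [seen]
{A,B,C,D} --b--> {A,B,C,D}  [seen]
{B,C,D} --a--> {A,B,C,D}  [seen]
{B,C,D} --b--> {A,B,C,D}  [seen]
{B,C} --a--> {A,B,C,D}  [seen]
{B,C} --b--> {A,B,C,D}  [seen]
Reachable DFA states: {A}, {B}, {C}, {A,B,D}, {A,D}, {A,B,C,D}, {B,C,D}, {B,C}.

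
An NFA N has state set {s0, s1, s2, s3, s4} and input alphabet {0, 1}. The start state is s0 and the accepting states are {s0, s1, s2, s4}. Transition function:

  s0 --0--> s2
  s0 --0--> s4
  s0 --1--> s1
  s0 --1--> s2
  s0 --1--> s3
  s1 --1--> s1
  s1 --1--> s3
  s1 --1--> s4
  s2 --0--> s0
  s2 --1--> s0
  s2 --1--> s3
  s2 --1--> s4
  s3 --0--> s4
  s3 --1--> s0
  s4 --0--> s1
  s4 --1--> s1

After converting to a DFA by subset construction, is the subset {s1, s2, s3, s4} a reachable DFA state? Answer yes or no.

Start state of the DFA: {s0}.
{s0} --0--> {s2, s4}  [new]
{s0} --1--> {s1, s2, s3}  [new]
{s2, s4} --0--> {s0, s1}  [new]
{s2, s4} --1--> {s0, s1, s3, s4}  [new]
{s1, s2, s3} --0--> {s0, s4}  [new]
{s1, s2, s3} --1--> {s0, s1, s3, s4}  [seen]
{s0, s1} --0--> {s2, s4}  [seen]
{s0, s1} --1--> {s1, s2, s3, s4}  [new]
{s0, s1, s3, s4} --0--> {s1, s2, s4}  [new]
{s0, s1, s3, s4} --1--> {s0, s1, s2, s3, s4}  [new]
{s0, s4} --0--> {s1, s2, s4}  [seen]
{s0, s4} --1--> {s1, s2, s3}  [seen]
{s1, s2, s3, s4} --0--> {s0, s1, s4}  [new]
{s1, s2, s3, s4} --1--> {s0, s1, s3, s4}  [seen]
{s1, s2, s4} --0--> {s0, s1}  [seen]
{s1, s2, s4} --1--> {s0, s1, s3, s4}  [seen]
{s0, s1, s2, s3, s4} --0--> {s0, s1, s2, s4}  [new]
{s0, s1, s2, s3, s4} --1--> {s0, s1, s2, s3, s4}  [seen]
{s0, s1, s4} --0--> {s1, s2, s4}  [seen]
{s0, s1, s4} --1--> {s1, s2, s3, s4}  [seen]
{s0, s1, s2, s4} --0--> {s0, s1, s2, s4}  [seen]
{s0, s1, s2, s4} --1--> {s0, s1, s2, s3, s4}  [seen]
Reachable DFA states: {s0}, {s2, s4}, {s1, s2, s3}, {s0, s1}, {s0, s1, s3, s4}, {s0, s4}, {s1, s2, s3, s4}, {s1, s2, s4}, {s0, s1, s2, s3, s4}, {s0, s1, s4}, {s0, s1, s2, s4}.
{s1, s2, s3, s4} is among them.

yes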